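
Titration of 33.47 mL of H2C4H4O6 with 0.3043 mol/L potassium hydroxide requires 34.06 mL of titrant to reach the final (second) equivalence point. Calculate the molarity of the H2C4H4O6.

n(KOH) = 0.3043 x 0.03406 = 0.01036 mol.
At the final (second) equivalence point, 2 mol OH^- react per mol H2C4H4O6, so n(H2C4H4O6) = 0.01036 / 2 = 0.005182 mol.
[H2C4H4O6] = 0.005182 / 0.03347 L = 0.155 M.

0.155 M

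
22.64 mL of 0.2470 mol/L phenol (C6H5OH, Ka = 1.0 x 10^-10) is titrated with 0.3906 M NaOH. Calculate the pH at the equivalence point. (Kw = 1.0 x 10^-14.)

11.59

n(C6H5OH) = 0.2470 x 0.02264 = 0.005592 mol; V(NaOH) at equivalence = 0.005592/0.3906 = 0.01432 L.
At equivalence all the acid is converted to C6H5O-; total volume = 0.02264 + 0.01432 = 0.03696 L, so [C6H5O-] = 0.005592/0.03696 = 0.1513 M.
Kb = Kw/Ka = 1.0e-14 / 1.0 x 10^-10 = 0.000100.
[OH^-] = sqrt(Kb x [C6H5O-]) = sqrt(0.000100 x 0.1513) = 0.00389 M.
pOH = 2.41, so pH = 14.00 - 2.41 = 11.59.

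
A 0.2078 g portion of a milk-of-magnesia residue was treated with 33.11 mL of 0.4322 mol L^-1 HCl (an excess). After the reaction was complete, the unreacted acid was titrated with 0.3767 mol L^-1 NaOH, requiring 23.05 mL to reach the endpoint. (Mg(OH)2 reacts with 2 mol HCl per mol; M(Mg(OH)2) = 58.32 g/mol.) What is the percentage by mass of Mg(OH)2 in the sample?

Total n(HCl) added = 0.4322 x 0.03311 = 0.01431 mol.
n(NaOH) used = 0.3767 x 0.02305 = 0.008683 mol, which equals the excess n(HCl).
So n(HCl) consumed by the sample = 0.01431 - 0.008683 = 0.005627 mol.
n(Mg(OH)2) = 0.005627 / 2 = 0.002814 mol.
mass Mg(OH)2 = 0.002814 x 58.32 = 0.1641 g, so %Mg(OH)2 = 0.1641/0.2078 x 100 = 79.0%.

79.0%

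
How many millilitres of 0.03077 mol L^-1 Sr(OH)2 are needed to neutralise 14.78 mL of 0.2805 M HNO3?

67.4 mL

n(HNO3) = 0.2805 mol/L x 0.01478 L = 0.004146 mol.
The neutralisation is 2 HNO3 : 1 Sr(OH)2, so n(Sr(OH)2) = 0.004146 x 1/2 = 0.002073 mol.
V(Sr(OH)2) = 0.002073 / 0.03077 = 0.06737 L = 67.4 mL.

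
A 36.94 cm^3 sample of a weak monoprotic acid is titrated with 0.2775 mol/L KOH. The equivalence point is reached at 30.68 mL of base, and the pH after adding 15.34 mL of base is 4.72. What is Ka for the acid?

1.9 x 10^-5

15.34 mL is half of the equivalence volume, so this is the half-equivalence point where [HA] = [A^-].
At half-equivalence pH = pKa, so pKa = 4.72.
Ka = 10^(-4.72) = 1.9 x 10^-5.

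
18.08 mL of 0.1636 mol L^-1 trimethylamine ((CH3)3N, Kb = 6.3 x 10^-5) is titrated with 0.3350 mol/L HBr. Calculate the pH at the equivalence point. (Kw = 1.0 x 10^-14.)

5.38

n((CH3)3N) = 0.1636 x 0.01808 = 0.002958 mol; V(HBr) at equivalence = 0.002958/0.3350 = 0.008830 L.
At equivalence the base is fully converted to (CH3)3NH+; total volume = 0.02691 L, so [(CH3)3NH+] = 0.002958/0.02691 = 0.1099 M.
Ka((CH3)3NH+) = Kw/Kb = 1.0e-14 / 6.3 x 10^-5 = 1.59e-10.
[H^+] = sqrt(Ka x [(CH3)3NH+]) = sqrt(1.59e-10 x 0.1099) = 4.18e-6 M.
pH = -log(4.18e-6) = 5.38.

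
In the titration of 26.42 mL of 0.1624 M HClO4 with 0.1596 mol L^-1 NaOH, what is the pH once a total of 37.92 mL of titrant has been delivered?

12.44

n(acid) = 0.1624 x 0.02642 = 0.004291 mol; n(NaOH) added = 0.1596 x 0.03792 = 0.006052 mol.
Base is in excess by 0.006052 - 0.004291 = 0.001761 mol in a total volume of 0.06434 L.
[OH^-] = 0.001761/0.06434 = 0.02738 M, so pOH = 1.56 and pH = 14.00 - 1.56 = 12.44.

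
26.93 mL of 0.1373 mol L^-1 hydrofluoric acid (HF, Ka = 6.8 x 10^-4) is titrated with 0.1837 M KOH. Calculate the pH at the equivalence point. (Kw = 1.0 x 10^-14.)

n(HF) = 0.1373 x 0.02693 = 0.003697 mol; V(KOH) at equivalence = 0.003697/0.1837 = 0.02013 L.
At equivalence all the acid is converted to F-; total volume = 0.02693 + 0.02013 = 0.04706 L, so [F-] = 0.003697/0.04706 = 0.07857 M.
Kb = Kw/Ka = 1.0e-14 / 6.8 x 10^-4 = 1.47e-11.
[OH^-] = sqrt(Kb x [F-]) = sqrt(1.47e-11 x 0.07857) = 1.07e-6 M.
pOH = 5.97, so pH = 14.00 - 5.97 = 8.03.

8.03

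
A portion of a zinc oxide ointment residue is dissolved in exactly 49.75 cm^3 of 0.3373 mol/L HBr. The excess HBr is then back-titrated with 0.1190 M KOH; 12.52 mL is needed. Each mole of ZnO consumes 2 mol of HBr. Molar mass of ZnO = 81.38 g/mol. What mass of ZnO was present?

Total n(HBr) added = 0.3373 x 0.04975 = 0.01678 mol.
n(KOH) used = 0.1190 x 0.01252 = 0.001490 mol, which equals the excess n(HBr).
So n(HBr) consumed by the sample = 0.01678 - 0.001490 = 0.01529 mol.
n(ZnO) = 0.01529 / 2 = 0.007645 mol.
mass = 0.007645 mol x 81.38 g/mol = 0.622 g.

0.622 g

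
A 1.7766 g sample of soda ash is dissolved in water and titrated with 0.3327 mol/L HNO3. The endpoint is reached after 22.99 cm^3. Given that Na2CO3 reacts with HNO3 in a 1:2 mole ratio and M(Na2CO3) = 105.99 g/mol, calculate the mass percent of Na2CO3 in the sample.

22.8%

n(HNO3) = 0.3327 x 0.02299 = 0.007649 mol.
n(Na2CO3) = 0.007649 / 2 = 0.003824 mol.
mass of Na2CO3 = 0.003824 x 105.99 = 0.4053 g.
% purity = 0.4053 / 1.7766 x 100 = 22.8%.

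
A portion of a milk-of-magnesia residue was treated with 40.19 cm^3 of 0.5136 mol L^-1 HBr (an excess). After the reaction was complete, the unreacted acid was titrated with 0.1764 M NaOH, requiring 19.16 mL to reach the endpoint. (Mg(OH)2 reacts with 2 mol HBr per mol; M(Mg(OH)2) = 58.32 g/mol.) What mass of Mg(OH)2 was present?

Total n(HBr) added = 0.5136 x 0.04019 = 0.02064 mol.
n(NaOH) used = 0.1764 x 0.01916 = 0.003380 mol, which equals the excess n(HBr).
So n(HBr) consumed by the sample = 0.02064 - 0.003380 = 0.01726 mol.
n(Mg(OH)2) = 0.01726 / 2 = 0.008631 mol.
mass = 0.008631 mol x 58.32 g/mol = 0.503 g.

0.503 g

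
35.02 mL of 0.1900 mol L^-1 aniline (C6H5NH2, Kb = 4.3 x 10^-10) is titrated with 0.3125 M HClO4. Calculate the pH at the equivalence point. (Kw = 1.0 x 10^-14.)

n(C6H5NH2) = 0.1900 x 0.03502 = 0.006654 mol; V(HClO4) at equivalence = 0.006654/0.3125 = 0.02129 L.
At equivalence the base is fully converted to C6H5NH3+; total volume = 0.05631 L, so [C6H5NH3+] = 0.006654/0.05631 = 0.1182 M.
Ka(C6H5NH3+) = Kw/Kb = 1.0e-14 / 4.3 x 10^-10 = 2.33e-5.
[H^+] = sqrt(Ka x [C6H5NH3+]) = sqrt(2.33e-5 x 0.1182) = 0.00166 M.
pH = -log(0.00166) = 2.78.

2.78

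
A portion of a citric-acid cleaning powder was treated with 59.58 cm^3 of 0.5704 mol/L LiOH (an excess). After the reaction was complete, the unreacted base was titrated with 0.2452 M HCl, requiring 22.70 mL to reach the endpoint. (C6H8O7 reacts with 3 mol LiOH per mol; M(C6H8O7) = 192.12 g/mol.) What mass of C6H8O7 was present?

1.82 g

Total n(LiOH) added = 0.5704 x 0.05958 = 0.03398 mol.
n(HCl) used = 0.2452 x 0.02270 = 0.005566 mol, which equals the excess n(LiOH).
So n(LiOH) consumed by the sample = 0.03398 - 0.005566 = 0.02842 mol.
n(C6H8O7) = 0.02842 / 3 = 0.009473 mol.
mass = 0.009473 mol x 192.12 g/mol = 1.82 g.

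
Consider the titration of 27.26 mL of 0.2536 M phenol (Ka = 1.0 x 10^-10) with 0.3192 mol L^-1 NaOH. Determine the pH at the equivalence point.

n(C6H5OH) = 0.2536 x 0.02726 = 0.006913 mol; V(NaOH) at equivalence = 0.006913/0.3192 = 0.02166 L.
At equivalence all the acid is converted to C6H5O-; total volume = 0.02726 + 0.02166 = 0.04892 L, so [C6H5O-] = 0.006913/0.04892 = 0.1413 M.
Kb = Kw/Ka = 1.0e-14 / 1.0 x 10^-10 = 0.000100.
[OH^-] = sqrt(Kb x [C6H5O-]) = sqrt(0.000100 x 0.1413) = 0.00376 M.
pOH = 2.42, so pH = 14.00 - 2.42 = 11.58.

11.58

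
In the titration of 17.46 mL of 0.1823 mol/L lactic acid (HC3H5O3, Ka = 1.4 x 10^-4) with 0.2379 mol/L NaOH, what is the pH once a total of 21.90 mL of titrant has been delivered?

12.71

n(acid) = 0.1823 x 0.01746 = 0.003183 mol; n(NaOH) added = 0.2379 x 0.02190 = 0.005210 mol.
Base is in excess by 0.005210 - 0.003183 = 0.002027 mol in a total volume of 0.03936 L.
[OH^-] = 0.002027/0.03936 = 0.05150 M, so pOH = 1.29 and pH = 14.00 - 1.29 = 12.71.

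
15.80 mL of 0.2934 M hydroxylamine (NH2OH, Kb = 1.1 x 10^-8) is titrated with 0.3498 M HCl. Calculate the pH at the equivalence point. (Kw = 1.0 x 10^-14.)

3.42

n(NH2OH) = 0.2934 x 0.01580 = 0.004636 mol; V(HCl) at equivalence = 0.004636/0.3498 = 0.01325 L.
At equivalence the base is fully converted to NH3OH+; total volume = 0.02905 L, so [NH3OH+] = 0.004636/0.02905 = 0.1596 M.
Ka(NH3OH+) = Kw/Kb = 1.0e-14 / 1.1 x 10^-8 = 9.09e-7.
[H^+] = sqrt(Ka x [NH3OH+]) = sqrt(9.09e-7 x 0.1596) = 0.000381 M.
pH = -log(0.000381) = 3.42.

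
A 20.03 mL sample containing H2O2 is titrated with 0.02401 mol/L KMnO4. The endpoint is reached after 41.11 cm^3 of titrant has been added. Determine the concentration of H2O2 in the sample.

0.123 M

n(KMnO4) = 0.02401 x 0.04111 = 0.0009871 mol.
From the balanced equation, 2 mol KMnO4 reacts with 5 mol H2O2, so n(H2O2) = 0.0009871 x 5/2 = 0.002468 mol.
[H2O2] = 0.002468 / 0.02003 L = 0.123 M.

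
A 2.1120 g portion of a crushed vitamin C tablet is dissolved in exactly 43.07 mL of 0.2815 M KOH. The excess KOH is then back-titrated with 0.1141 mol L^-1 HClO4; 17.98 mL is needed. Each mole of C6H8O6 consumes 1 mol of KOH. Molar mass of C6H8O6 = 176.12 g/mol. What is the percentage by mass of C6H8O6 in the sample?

84.0%

Total n(KOH) added = 0.2815 x 0.04307 = 0.01212 mol.
n(HClO4) used = 0.1141 x 0.01798 = 0.002052 mol, which equals the excess n(KOH).
So n(KOH) consumed by the sample = 0.01212 - 0.002052 = 0.01007 mol.
n(C6H8O6) = 0.01007 / 1 = 0.01007 mol.
mass C6H8O6 = 0.01007 x 176.12 = 1.774 g, so %C6H8O6 = 1.774/2.1120 x 100 = 84.0%.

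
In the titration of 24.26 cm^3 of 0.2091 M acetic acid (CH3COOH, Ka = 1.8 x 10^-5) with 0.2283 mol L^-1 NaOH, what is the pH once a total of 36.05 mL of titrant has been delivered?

n(acid) = 0.2091 x 0.02426 = 0.005073 mol; n(NaOH) added = 0.2283 x 0.03605 = 0.008230 mol.
Base is in excess by 0.008230 - 0.005073 = 0.003157 mol in a total volume of 0.06031 L.
[OH^-] = 0.003157/0.06031 = 0.05235 M, so pOH = 1.28 and pH = 14.00 - 1.28 = 12.72.

12.72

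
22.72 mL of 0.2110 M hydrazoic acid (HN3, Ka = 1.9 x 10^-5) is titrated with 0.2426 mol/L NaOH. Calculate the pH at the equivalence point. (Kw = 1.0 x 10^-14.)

8.89

n(HN3) = 0.2110 x 0.02272 = 0.004794 mol; V(NaOH) at equivalence = 0.004794/0.2426 = 0.01976 L.
At equivalence all the acid is converted to N3-; total volume = 0.02272 + 0.01976 = 0.04248 L, so [N3-] = 0.004794/0.04248 = 0.1128 M.
Kb = Kw/Ka = 1.0e-14 / 1.9 x 10^-5 = 5.26e-10.
[OH^-] = sqrt(Kb x [N3-]) = sqrt(5.26e-10 x 0.1128) = 7.71e-6 M.
pOH = 5.11, so pH = 14.00 - 5.11 = 8.89.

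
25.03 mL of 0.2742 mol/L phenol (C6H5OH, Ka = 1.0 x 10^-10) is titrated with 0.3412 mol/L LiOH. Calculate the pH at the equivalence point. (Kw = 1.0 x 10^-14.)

n(C6H5OH) = 0.2742 x 0.02503 = 0.006863 mol; V(LiOH) at equivalence = 0.006863/0.3412 = 0.02011 L.
At equivalence all the acid is converted to C6H5O-; total volume = 0.02503 + 0.02011 = 0.04514 L, so [C6H5O-] = 0.006863/0.04514 = 0.1520 M.
Kb = Kw/Ka = 1.0e-14 / 1.0 x 10^-10 = 0.000100.
[OH^-] = sqrt(Kb x [C6H5O-]) = sqrt(0.000100 x 0.1520) = 0.00390 M.
pOH = 2.41, so pH = 14.00 - 2.41 = 11.59.

11.59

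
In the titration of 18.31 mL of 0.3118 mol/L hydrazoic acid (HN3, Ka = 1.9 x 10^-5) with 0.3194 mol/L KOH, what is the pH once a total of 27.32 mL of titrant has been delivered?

12.82

n(acid) = 0.3118 x 0.01831 = 0.005709 mol; n(KOH) added = 0.3194 x 0.02732 = 0.008726 mol.
Base is in excess by 0.008726 - 0.005709 = 0.003017 mol in a total volume of 0.04563 L.
[OH^-] = 0.003017/0.04563 = 0.06612 M, so pOH = 1.18 and pH = 14.00 - 1.18 = 12.82.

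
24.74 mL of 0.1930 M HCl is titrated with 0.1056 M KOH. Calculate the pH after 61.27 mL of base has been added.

12.29

n(acid) = 0.1930 x 0.02474 = 0.004775 mol; n(KOH) added = 0.1056 x 0.06127 = 0.006470 mol.
Base is in excess by 0.006470 - 0.004775 = 0.001695 mol in a total volume of 0.08601 L.
[OH^-] = 0.001695/0.08601 = 0.01971 M, so pOH = 1.71 and pH = 14.00 - 1.71 = 12.29.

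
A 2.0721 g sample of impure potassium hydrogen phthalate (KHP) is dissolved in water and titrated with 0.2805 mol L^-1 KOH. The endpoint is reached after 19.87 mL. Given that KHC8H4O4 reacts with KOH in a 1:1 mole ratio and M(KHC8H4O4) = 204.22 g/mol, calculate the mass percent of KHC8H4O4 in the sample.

54.9%

n(KOH) = 0.2805 x 0.01987 = 0.005574 mol.
n(KHC8H4O4) = 0.005574 / 1 = 0.005574 mol.
mass of KHC8H4O4 = 0.005574 x 204.22 = 1.138 g.
% purity = 1.138 / 2.0721 x 100 = 54.9%.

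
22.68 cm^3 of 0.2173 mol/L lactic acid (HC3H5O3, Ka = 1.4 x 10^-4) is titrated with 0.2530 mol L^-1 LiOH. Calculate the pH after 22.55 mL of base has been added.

12.23

n(acid) = 0.2173 x 0.02268 = 0.004928 mol; n(LiOH) added = 0.2530 x 0.02255 = 0.005705 mol.
Base is in excess by 0.005705 - 0.004928 = 0.0007768 mol in a total volume of 0.04523 L.
[OH^-] = 0.0007768/0.04523 = 0.01717 M, so pOH = 1.77 and pH = 14.00 - 1.77 = 12.23.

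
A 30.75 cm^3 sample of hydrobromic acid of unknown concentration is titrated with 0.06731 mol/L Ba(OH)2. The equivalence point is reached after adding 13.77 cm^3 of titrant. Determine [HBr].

0.0603 M

n(Ba(OH)2) delivered = 0.06731 x 0.01377 = 0.0009269 mol.
The reaction is 2 HBr + 1 Ba(OH)2, so n(HBr) = 0.0009269 x 2/1 = 0.001854 mol.
[HBr] = 0.001854 mol / 0.03075 L = 0.0603 M.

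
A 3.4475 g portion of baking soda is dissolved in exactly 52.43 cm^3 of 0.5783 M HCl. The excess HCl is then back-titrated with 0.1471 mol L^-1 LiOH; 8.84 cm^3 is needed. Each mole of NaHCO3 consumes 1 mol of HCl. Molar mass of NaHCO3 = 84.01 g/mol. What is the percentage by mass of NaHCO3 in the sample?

70.7%

Total n(HCl) added = 0.5783 x 0.05243 = 0.03032 mol.
n(LiOH) used = 0.1471 x 0.008840 = 0.001300 mol, which equals the excess n(HCl).
So n(HCl) consumed by the sample = 0.03032 - 0.001300 = 0.02902 mol.
n(NaHCO3) = 0.02902 / 1 = 0.02902 mol.
mass NaHCO3 = 0.02902 x 84.01 = 2.438 g, so %NaHCO3 = 2.438/3.4475 x 100 = 70.7%.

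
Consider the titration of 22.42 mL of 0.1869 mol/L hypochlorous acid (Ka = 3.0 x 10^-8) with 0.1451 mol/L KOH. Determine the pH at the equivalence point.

n(HClO) = 0.1869 x 0.02242 = 0.004190 mol; V(KOH) at equivalence = 0.004190/0.1451 = 0.02888 L.
At equivalence all the acid is converted to ClO-; total volume = 0.02242 + 0.02888 = 0.05130 L, so [ClO-] = 0.004190/0.05130 = 0.08168 M.
Kb = Kw/Ka = 1.0e-14 / 3.0 x 10^-8 = 3.33e-7.
[OH^-] = sqrt(Kb x [ClO-]) = sqrt(3.33e-7 x 0.08168) = 0.000165 M.
pOH = 3.78, so pH = 14.00 - 3.78 = 10.22.

10.22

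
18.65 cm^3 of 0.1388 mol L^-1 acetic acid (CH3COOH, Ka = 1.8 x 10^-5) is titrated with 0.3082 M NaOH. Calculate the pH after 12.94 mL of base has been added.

n(acid) = 0.1388 x 0.01865 = 0.002589 mol; n(NaOH) added = 0.3082 x 0.01294 = 0.003988 mol.
Base is in excess by 0.003988 - 0.002589 = 0.001399 mol in a total volume of 0.03159 L.
[OH^-] = 0.001399/0.03159 = 0.04430 M, so pOH = 1.35 and pH = 14.00 - 1.35 = 12.65.

12.65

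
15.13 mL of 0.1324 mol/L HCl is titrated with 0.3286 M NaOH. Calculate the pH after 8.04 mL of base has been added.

n(acid) = 0.1324 x 0.01513 = 0.002003 mol; n(NaOH) added = 0.3286 x 0.008040 = 0.002642 mol.
Base is in excess by 0.002642 - 0.002003 = 0.0006387 mol in a total volume of 0.02317 L.
[OH^-] = 0.0006387/0.02317 = 0.02757 M, so pOH = 1.56 and pH = 14.00 - 1.56 = 12.44.

12.44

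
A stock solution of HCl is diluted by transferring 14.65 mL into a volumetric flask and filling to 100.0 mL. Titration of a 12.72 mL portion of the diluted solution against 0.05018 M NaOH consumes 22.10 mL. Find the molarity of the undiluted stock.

0.595 M

n(NaOH) = 0.05018 x 0.02210 = 0.001109 mol.
n(HCl) in the aliquot = 0.001109 mol.
[diluted HCl] = 0.001109 / 0.01272 = 0.08718 M.
Dilution factor = 100.0/14.65 = 6.826, so [stock] = 0.08718 x 6.826 = 0.595 M.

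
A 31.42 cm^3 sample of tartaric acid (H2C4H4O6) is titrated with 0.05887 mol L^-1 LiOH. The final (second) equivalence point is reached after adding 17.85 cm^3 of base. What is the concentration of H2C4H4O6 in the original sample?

0.0167 M

n(LiOH) = 0.05887 x 0.01785 = 0.001051 mol.
At the final (second) equivalence point, 2 mol OH^- react per mol H2C4H4O6, so n(H2C4H4O6) = 0.001051 / 2 = 0.0005254 mol.
[H2C4H4O6] = 0.0005254 / 0.03142 L = 0.0167 M.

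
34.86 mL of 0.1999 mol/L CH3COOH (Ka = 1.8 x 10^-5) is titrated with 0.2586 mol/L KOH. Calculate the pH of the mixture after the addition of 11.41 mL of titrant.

4.61

Initial n(CH3COOH) = 0.1999 x 0.03486 = 0.006969 mol.
n(KOH) added = 0.2586 x 0.01141 = 0.002951 mol, converting that many moles of CH3COOH to CH3COO-.
Remaining n(CH3COOH) = 0.004018 mol; n(CH3COO-) = 0.002951 mol.
By Henderson-Hasselbalch, pH = pKa + log([A^-]/[HA]) = 4.74 + log(0.002951/0.004018) = 4.74 + (-0.13) = 4.61.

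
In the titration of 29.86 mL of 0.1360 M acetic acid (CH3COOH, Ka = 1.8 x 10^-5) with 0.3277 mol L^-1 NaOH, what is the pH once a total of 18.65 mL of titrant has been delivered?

12.63

n(acid) = 0.1360 x 0.02986 = 0.004061 mol; n(NaOH) added = 0.3277 x 0.01865 = 0.006112 mol.
Base is in excess by 0.006112 - 0.004061 = 0.002051 mol in a total volume of 0.04851 L.
[OH^-] = 0.002051/0.04851 = 0.04227 M, so pOH = 1.37 and pH = 14.00 - 1.37 = 12.63.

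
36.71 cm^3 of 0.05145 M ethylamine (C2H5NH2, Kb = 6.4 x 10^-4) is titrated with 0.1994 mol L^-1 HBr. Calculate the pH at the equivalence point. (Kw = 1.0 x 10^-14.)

6.10

n(C2H5NH2) = 0.05145 x 0.03671 = 0.001889 mol; V(HBr) at equivalence = 0.001889/0.1994 = 0.009472 L.
At equivalence the base is fully converted to C2H5NH3+; total volume = 0.04618 L, so [C2H5NH3+] = 0.001889/0.04618 = 0.04090 M.
Ka(C2H5NH3+) = Kw/Kb = 1.0e-14 / 6.4 x 10^-4 = 1.56e-11.
[H^+] = sqrt(Ka x [C2H5NH3+]) = sqrt(1.56e-11 x 0.04090) = 7.99e-7 M.
pH = -log(7.99e-7) = 6.10.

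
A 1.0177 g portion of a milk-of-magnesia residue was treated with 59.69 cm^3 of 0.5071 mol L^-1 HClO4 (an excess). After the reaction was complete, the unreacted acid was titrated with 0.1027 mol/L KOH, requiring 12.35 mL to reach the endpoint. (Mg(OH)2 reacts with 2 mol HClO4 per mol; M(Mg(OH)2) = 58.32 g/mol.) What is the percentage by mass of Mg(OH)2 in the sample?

Total n(HClO4) added = 0.5071 x 0.05969 = 0.03027 mol.
n(KOH) used = 0.1027 x 0.01235 = 0.001268 mol, which equals the excess n(HClO4).
So n(HClO4) consumed by the sample = 0.03027 - 0.001268 = 0.02900 mol.
n(Mg(OH)2) = 0.02900 / 2 = 0.01450 mol.
mass Mg(OH)2 = 0.01450 x 58.32 = 0.8457 g, so %Mg(OH)2 = 0.8457/1.0177 x 100 = 83.1%.

83.1%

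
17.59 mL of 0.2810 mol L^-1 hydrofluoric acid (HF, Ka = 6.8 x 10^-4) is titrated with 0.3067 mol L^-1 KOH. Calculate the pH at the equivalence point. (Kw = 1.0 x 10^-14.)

8.17

n(HF) = 0.2810 x 0.01759 = 0.004943 mol; V(KOH) at equivalence = 0.004943/0.3067 = 0.01612 L.
At equivalence all the acid is converted to F-; total volume = 0.01759 + 0.01612 = 0.03371 L, so [F-] = 0.004943/0.03371 = 0.1466 M.
Kb = Kw/Ka = 1.0e-14 / 6.8 x 10^-4 = 1.47e-11.
[OH^-] = sqrt(Kb x [F-]) = sqrt(1.47e-11 x 0.1466) = 1.47e-6 M.
pOH = 5.83, so pH = 14.00 - 5.83 = 8.17.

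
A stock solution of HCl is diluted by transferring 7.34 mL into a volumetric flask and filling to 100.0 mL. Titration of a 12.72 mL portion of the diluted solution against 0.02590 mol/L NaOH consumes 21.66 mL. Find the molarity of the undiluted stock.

0.601 M

n(NaOH) = 0.02590 x 0.02166 = 0.0005610 mol.
n(HCl) in the aliquot = 0.0005610 mol.
[diluted HCl] = 0.0005610 / 0.01272 = 0.04410 M.
Dilution factor = 100.0/7.340 = 13.62, so [stock] = 0.04410 x 13.62 = 0.601 M.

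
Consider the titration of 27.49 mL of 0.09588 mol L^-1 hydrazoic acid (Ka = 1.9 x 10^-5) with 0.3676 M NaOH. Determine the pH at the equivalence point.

8.80

n(HN3) = 0.09588 x 0.02749 = 0.002636 mol; V(NaOH) at equivalence = 0.002636/0.3676 = 0.007170 L.
At equivalence all the acid is converted to N3-; total volume = 0.02749 + 0.007170 = 0.03466 L, so [N3-] = 0.002636/0.03466 = 0.07605 M.
Kb = Kw/Ka = 1.0e-14 / 1.9 x 10^-5 = 5.26e-10.
[OH^-] = sqrt(Kb x [N3-]) = sqrt(5.26e-10 x 0.07605) = 6.33e-6 M.
pOH = 5.20, so pH = 14.00 - 5.20 = 8.80.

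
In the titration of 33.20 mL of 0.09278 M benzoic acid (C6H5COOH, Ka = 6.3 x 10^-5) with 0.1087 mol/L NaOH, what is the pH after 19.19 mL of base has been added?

4.52

Initial n(C6H5COOH) = 0.09278 x 0.03320 = 0.003080 mol.
n(NaOH) added = 0.1087 x 0.01919 = 0.002086 mol, converting that many moles of C6H5COOH to C6H5COO-.
Remaining n(C6H5COOH) = 0.0009943 mol; n(C6H5COO-) = 0.002086 mol.
By Henderson-Hasselbalch, pH = pKa + log([A^-]/[HA]) = 4.20 + log(0.002086/0.0009943) = 4.20 + (+0.32) = 4.52.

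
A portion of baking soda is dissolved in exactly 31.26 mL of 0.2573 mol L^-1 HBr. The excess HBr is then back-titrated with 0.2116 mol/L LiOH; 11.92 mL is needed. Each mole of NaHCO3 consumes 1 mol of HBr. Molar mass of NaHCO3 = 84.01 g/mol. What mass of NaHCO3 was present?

Total n(HBr) added = 0.2573 x 0.03126 = 0.008043 mol.
n(LiOH) used = 0.2116 x 0.01192 = 0.002522 mol, which equals the excess n(HBr).
So n(HBr) consumed by the sample = 0.008043 - 0.002522 = 0.005521 mol.
n(NaHCO3) = 0.005521 / 1 = 0.005521 mol.
mass = 0.005521 mol x 84.01 g/mol = 0.464 g.

0.464 g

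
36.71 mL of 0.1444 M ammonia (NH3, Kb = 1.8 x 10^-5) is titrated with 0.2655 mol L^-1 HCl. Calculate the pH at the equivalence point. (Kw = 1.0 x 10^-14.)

5.14

n(NH3) = 0.1444 x 0.03671 = 0.005301 mol; V(HCl) at equivalence = 0.005301/0.2655 = 0.01997 L.
At equivalence the base is fully converted to NH4+; total volume = 0.05668 L, so [NH4+] = 0.005301/0.05668 = 0.09353 M.
Ka(NH4+) = Kw/Kb = 1.0e-14 / 1.8 x 10^-5 = 5.56e-10.
[H^+] = sqrt(Ka x [NH4+]) = sqrt(5.56e-10 x 0.09353) = 7.21e-6 M.
pH = -log(7.21e-6) = 5.14.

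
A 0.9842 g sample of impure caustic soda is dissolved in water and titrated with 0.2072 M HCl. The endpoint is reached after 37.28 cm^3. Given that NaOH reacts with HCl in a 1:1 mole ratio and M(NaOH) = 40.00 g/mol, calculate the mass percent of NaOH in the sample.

31.4%

n(HCl) = 0.2072 x 0.03728 = 0.007724 mol.
n(NaOH) = 0.007724 / 1 = 0.007724 mol.
mass of NaOH = 0.007724 x 40.00 = 0.3090 g.
% purity = 0.3090 / 0.9842 x 100 = 31.4%.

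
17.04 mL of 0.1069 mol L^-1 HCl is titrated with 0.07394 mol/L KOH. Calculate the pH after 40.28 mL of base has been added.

n(acid) = 0.1069 x 0.01704 = 0.001822 mol; n(KOH) added = 0.07394 x 0.04028 = 0.002978 mol.
Base is in excess by 0.002978 - 0.001822 = 0.001157 mol in a total volume of 0.05732 L.
[OH^-] = 0.001157/0.05732 = 0.02018 M, so pOH = 1.70 and pH = 14.00 - 1.70 = 12.30.

12.30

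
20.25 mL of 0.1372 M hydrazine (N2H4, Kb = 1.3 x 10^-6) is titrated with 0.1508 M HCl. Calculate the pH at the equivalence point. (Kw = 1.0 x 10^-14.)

4.63

n(N2H4) = 0.1372 x 0.02025 = 0.002778 mol; V(HCl) at equivalence = 0.002778/0.1508 = 0.01842 L.
At equivalence the base is fully converted to N2H5+; total volume = 0.03867 L, so [N2H5+] = 0.002778/0.03867 = 0.07184 M.
Ka(N2H5+) = Kw/Kb = 1.0e-14 / 1.3 x 10^-6 = 7.69e-9.
[H^+] = sqrt(Ka x [N2H5+]) = sqrt(7.69e-9 x 0.07184) = 2.35e-5 M.
pH = -log(2.35e-5) = 4.63.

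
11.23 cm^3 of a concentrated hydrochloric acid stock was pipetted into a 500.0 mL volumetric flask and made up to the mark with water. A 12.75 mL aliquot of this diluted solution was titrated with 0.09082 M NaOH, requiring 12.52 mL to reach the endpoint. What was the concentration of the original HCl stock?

3.97 M

n(NaOH) = 0.09082 x 0.01252 = 0.001137 mol.
n(HCl) in the aliquot = 0.001137 mol.
[diluted HCl] = 0.001137 / 0.01275 = 0.08918 M.
Dilution factor = 500.0/11.23 = 44.52, so [stock] = 0.08918 x 44.52 = 3.97 M.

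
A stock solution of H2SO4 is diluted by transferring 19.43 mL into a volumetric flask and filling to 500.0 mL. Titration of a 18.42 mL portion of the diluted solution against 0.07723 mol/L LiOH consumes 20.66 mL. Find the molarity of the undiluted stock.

1.11 M

n(LiOH) = 0.07723 x 0.02066 = 0.001596 mol.
n(H2SO4) in the aliquot = 0.001596 x 1/2 = 0.0007978 mol.
[diluted H2SO4] = 0.0007978 / 0.01842 = 0.04331 M.
Dilution factor = 500.0/19.43 = 25.73, so [stock] = 0.04331 x 25.73 = 1.11 M.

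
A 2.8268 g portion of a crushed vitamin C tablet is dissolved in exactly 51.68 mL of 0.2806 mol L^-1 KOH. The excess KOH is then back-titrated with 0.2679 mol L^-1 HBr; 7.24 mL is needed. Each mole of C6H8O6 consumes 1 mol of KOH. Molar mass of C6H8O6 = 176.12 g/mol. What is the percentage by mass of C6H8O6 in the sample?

Total n(KOH) added = 0.2806 x 0.05168 = 0.01450 mol.
n(HBr) used = 0.2679 x 0.007240 = 0.001940 mol, which equals the excess n(KOH).
So n(KOH) consumed by the sample = 0.01450 - 0.001940 = 0.01256 mol.
n(C6H8O6) = 0.01256 / 1 = 0.01256 mol.
mass C6H8O6 = 0.01256 x 176.12 = 2.212 g, so %C6H8O6 = 2.212/2.8268 x 100 = 78.3%.

78.3%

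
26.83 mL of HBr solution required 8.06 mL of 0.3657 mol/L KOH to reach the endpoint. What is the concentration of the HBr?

n(KOH) delivered = 0.3657 x 0.008060 = 0.002948 mol.
For a 1:1 reaction, n(HBr) = 0.002948 mol.
[HBr] = 0.002948 mol / 0.02683 L = 0.110 M.

0.110 M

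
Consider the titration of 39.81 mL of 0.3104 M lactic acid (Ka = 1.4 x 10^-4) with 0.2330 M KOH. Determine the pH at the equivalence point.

8.49

n(HC3H5O3) = 0.3104 x 0.03981 = 0.01236 mol; V(KOH) at equivalence = 0.01236/0.2330 = 0.05303 L.
At equivalence all the acid is converted to C3H5O3-; total volume = 0.03981 + 0.05303 = 0.09284 L, so [C3H5O3-] = 0.01236/0.09284 = 0.1331 M.
Kb = Kw/Ka = 1.0e-14 / 1.4 x 10^-4 = 7.14e-11.
[OH^-] = sqrt(Kb x [C3H5O3-]) = sqrt(7.14e-11 x 0.1331) = 3.08e-6 M.
pOH = 5.51, so pH = 14.00 - 5.51 = 8.49.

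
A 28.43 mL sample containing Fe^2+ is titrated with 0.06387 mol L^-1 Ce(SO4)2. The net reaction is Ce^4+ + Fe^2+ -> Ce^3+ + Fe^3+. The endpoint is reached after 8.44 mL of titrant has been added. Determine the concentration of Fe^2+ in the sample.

0.0190 M

n(Ce(SO4)2) = 0.06387 x 0.008440 = 0.0005391 mol.
From the balanced equation, 1 mol Ce(SO4)2 reacts with 1 mol Fe^2+, so n(Fe^2+) = 0.0005391 x 1/1 = 0.0005391 mol.
[Fe^2+] = 0.0005391 / 0.02843 L = 0.0190 M.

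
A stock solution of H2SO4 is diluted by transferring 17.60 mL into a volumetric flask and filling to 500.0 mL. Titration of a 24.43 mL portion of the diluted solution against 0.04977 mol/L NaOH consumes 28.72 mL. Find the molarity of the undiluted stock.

0.831 M

n(NaOH) = 0.04977 x 0.02872 = 0.001429 mol.
n(H2SO4) in the aliquot = 0.001429 x 1/2 = 0.0007147 mol.
[diluted H2SO4] = 0.0007147 / 0.02443 = 0.02925 M.
Dilution factor = 500.0/17.60 = 28.41, so [stock] = 0.02925 x 28.41 = 0.831 M.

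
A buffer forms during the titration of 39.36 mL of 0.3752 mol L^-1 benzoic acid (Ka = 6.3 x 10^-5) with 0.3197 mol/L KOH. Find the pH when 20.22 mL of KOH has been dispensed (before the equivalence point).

4.09

Initial n(C6H5COOH) = 0.3752 x 0.03936 = 0.01477 mol.
n(KOH) added = 0.3197 x 0.02022 = 0.006464 mol, converting that many moles of C6H5COOH to C6H5COO-.
Remaining n(C6H5COOH) = 0.008304 mol; n(C6H5COO-) = 0.006464 mol.
By Henderson-Hasselbalch, pH = pKa + log([A^-]/[HA]) = 4.20 + log(0.006464/0.008304) = 4.20 + (-0.11) = 4.09.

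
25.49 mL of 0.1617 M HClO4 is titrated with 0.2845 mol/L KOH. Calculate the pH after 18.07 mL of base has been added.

12.37

n(acid) = 0.1617 x 0.02549 = 0.004122 mol; n(KOH) added = 0.2845 x 0.01807 = 0.005141 mol.
Base is in excess by 0.005141 - 0.004122 = 0.001019 mol in a total volume of 0.04356 L.
[OH^-] = 0.001019/0.04356 = 0.02340 M, so pOH = 1.63 and pH = 14.00 - 1.63 = 12.37.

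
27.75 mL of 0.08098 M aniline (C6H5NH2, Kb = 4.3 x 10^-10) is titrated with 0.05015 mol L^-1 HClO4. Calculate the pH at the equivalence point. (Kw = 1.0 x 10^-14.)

3.07

n(C6H5NH2) = 0.08098 x 0.02775 = 0.002247 mol; V(HClO4) at equivalence = 0.002247/0.05015 = 0.04481 L.
At equivalence the base is fully converted to C6H5NH3+; total volume = 0.07256 L, so [C6H5NH3+] = 0.002247/0.07256 = 0.03097 M.
Ka(C6H5NH3+) = Kw/Kb = 1.0e-14 / 4.3 x 10^-10 = 2.33e-5.
[H^+] = sqrt(Ka x [C6H5NH3+]) = sqrt(2.33e-5 x 0.03097) = 0.000849 M.
pH = -log(0.000849) = 3.07.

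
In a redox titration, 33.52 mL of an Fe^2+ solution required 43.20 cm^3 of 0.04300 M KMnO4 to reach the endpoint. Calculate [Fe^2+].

n(KMnO4) = 0.04300 x 0.04320 = 0.001858 mol.
From the balanced equation, 1 mol KMnO4 reacts with 5 mol Fe^2+, so n(Fe^2+) = 0.001858 x 5/1 = 0.009288 mol.
[Fe^2+] = 0.009288 / 0.03352 L = 0.277 M.

0.277 M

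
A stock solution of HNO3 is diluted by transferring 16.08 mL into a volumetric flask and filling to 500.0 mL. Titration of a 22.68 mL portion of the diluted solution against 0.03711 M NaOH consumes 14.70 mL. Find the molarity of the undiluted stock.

n(NaOH) = 0.03711 x 0.01470 = 0.0005455 mol.
n(HNO3) in the aliquot = 0.0005455 mol.
[diluted HNO3] = 0.0005455 / 0.02268 = 0.02405 M.
Dilution factor = 500.0/16.08 = 31.09, so [stock] = 0.02405 x 31.09 = 0.748 M.

0.748 M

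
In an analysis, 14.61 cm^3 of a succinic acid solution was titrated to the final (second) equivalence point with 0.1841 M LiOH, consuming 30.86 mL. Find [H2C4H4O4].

0.194 M

n(LiOH) = 0.1841 x 0.03086 = 0.005681 mol.
At the final (second) equivalence point, 2 mol OH^- react per mol H2C4H4O4, so n(H2C4H4O4) = 0.005681 / 2 = 0.002841 mol.
[H2C4H4O4] = 0.002841 / 0.01461 L = 0.194 M.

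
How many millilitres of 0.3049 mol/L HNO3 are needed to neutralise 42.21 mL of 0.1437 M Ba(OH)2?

n(Ba(OH)2) = 0.1437 mol/L x 0.04221 L = 0.006066 mol.
The neutralisation is 1 Ba(OH)2 : 2 HNO3, so n(HNO3) = 0.006066 x 2/1 = 0.01213 mol.
V(HNO3) = 0.01213 / 0.3049 = 0.03979 L = 39.8 mL.

39.8 mL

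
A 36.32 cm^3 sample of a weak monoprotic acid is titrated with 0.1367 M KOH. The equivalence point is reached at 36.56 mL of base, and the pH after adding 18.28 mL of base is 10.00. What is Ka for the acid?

1.0 x 10^-10

18.28 mL is half of the equivalence volume, so this is the half-equivalence point where [HA] = [A^-].
At half-equivalence pH = pKa, so pKa = 10.00.
Ka = 10^(-10.00) = 1.0 x 10^-10.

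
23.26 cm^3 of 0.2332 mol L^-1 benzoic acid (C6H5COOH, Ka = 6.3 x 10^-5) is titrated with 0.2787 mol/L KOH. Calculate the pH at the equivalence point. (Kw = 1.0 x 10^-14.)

n(C6H5COOH) = 0.2332 x 0.02326 = 0.005424 mol; V(KOH) at equivalence = 0.005424/0.2787 = 0.01946 L.
At equivalence all the acid is converted to C6H5COO-; total volume = 0.02326 + 0.01946 = 0.04272 L, so [C6H5COO-] = 0.005424/0.04272 = 0.1270 M.
Kb = Kw/Ka = 1.0e-14 / 6.3 x 10^-5 = 1.59e-10.
[OH^-] = sqrt(Kb x [C6H5COO-]) = sqrt(1.59e-10 x 0.1270) = 4.49e-6 M.
pOH = 5.35, so pH = 14.00 - 5.35 = 8.65.

8.65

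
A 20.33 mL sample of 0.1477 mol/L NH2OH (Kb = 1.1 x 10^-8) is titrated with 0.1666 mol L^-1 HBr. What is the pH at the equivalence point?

3.57

n(NH2OH) = 0.1477 x 0.02033 = 0.003003 mol; V(HBr) at equivalence = 0.003003/0.1666 = 0.01802 L.
At equivalence the base is fully converted to NH3OH+; total volume = 0.03835 L, so [NH3OH+] = 0.003003/0.03835 = 0.07829 M.
Ka(NH3OH+) = Kw/Kb = 1.0e-14 / 1.1 x 10^-8 = 9.09e-7.
[H^+] = sqrt(Ka x [NH3OH+]) = sqrt(9.09e-7 x 0.07829) = 0.000267 M.
pH = -log(0.000267) = 3.57.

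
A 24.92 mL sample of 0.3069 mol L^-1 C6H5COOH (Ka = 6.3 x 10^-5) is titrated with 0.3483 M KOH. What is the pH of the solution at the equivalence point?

n(C6H5COOH) = 0.3069 x 0.02492 = 0.007648 mol; V(KOH) at equivalence = 0.007648/0.3483 = 0.02196 L.
At equivalence all the acid is converted to C6H5COO-; total volume = 0.02492 + 0.02196 = 0.04688 L, so [C6H5COO-] = 0.007648/0.04688 = 0.1631 M.
Kb = Kw/Ka = 1.0e-14 / 6.3 x 10^-5 = 1.59e-10.
[OH^-] = sqrt(Kb x [C6H5COO-]) = sqrt(1.59e-10 x 0.1631) = 5.09e-6 M.
pOH = 5.29, so pH = 14.00 - 5.29 = 8.71.

8.71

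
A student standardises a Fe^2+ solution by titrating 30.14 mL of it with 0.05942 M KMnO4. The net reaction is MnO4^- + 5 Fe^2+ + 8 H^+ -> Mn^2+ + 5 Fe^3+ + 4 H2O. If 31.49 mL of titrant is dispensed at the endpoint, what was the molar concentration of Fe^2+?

n(KMnO4) = 0.05942 x 0.03149 = 0.001871 mol.
From the balanced equation, 1 mol KMnO4 reacts with 5 mol Fe^2+, so n(Fe^2+) = 0.001871 x 5/1 = 0.009356 mol.
[Fe^2+] = 0.009356 / 0.03014 L = 0.310 M.

0.310 M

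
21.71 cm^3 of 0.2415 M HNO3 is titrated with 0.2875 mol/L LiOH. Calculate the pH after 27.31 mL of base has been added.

12.73

n(acid) = 0.2415 x 0.02171 = 0.005243 mol; n(LiOH) added = 0.2875 x 0.02731 = 0.007852 mol.
Base is in excess by 0.007852 - 0.005243 = 0.002609 mol in a total volume of 0.04902 L.
[OH^-] = 0.002609/0.04902 = 0.05322 M, so pOH = 1.27 and pH = 14.00 - 1.27 = 12.73.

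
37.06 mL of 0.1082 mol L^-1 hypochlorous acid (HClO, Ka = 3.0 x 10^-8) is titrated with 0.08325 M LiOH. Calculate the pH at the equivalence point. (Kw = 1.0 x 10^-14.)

10.10

n(HClO) = 0.1082 x 0.03706 = 0.004010 mol; V(LiOH) at equivalence = 0.004010/0.08325 = 0.04817 L.
At equivalence all the acid is converted to ClO-; total volume = 0.03706 + 0.04817 = 0.08523 L, so [ClO-] = 0.004010/0.08523 = 0.04705 M.
Kb = Kw/Ka = 1.0e-14 / 3.0 x 10^-8 = 3.33e-7.
[OH^-] = sqrt(Kb x [ClO-]) = sqrt(3.33e-7 x 0.04705) = 0.000125 M.
pOH = 3.90, so pH = 14.00 - 3.90 = 10.10.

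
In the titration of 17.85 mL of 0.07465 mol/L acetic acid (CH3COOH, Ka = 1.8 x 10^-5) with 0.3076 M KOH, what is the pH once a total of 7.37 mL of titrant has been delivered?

n(acid) = 0.07465 x 0.01785 = 0.001333 mol; n(KOH) added = 0.3076 x 0.007370 = 0.002267 mol.
Base is in excess by 0.002267 - 0.001333 = 0.0009345 mol in a total volume of 0.02522 L.
[OH^-] = 0.0009345/0.02522 = 0.03705 M, so pOH = 1.43 and pH = 14.00 - 1.43 = 12.57.

12.57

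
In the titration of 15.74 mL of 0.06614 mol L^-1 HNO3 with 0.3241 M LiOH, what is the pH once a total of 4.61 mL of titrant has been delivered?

12.35

n(acid) = 0.06614 x 0.01574 = 0.001041 mol; n(LiOH) added = 0.3241 x 0.004610 = 0.001494 mol.
Base is in excess by 0.001494 - 0.001041 = 0.0004531 mol in a total volume of 0.02035 L.
[OH^-] = 0.0004531/0.02035 = 0.02226 M, so pOH = 1.65 and pH = 14.00 - 1.65 = 12.35.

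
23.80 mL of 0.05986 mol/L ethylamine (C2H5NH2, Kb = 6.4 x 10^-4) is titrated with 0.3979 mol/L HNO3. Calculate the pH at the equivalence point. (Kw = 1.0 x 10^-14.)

6.04

n(C2H5NH2) = 0.05986 x 0.02380 = 0.001425 mol; V(HNO3) at equivalence = 0.001425/0.3979 = 0.003580 L.
At equivalence the base is fully converted to C2H5NH3+; total volume = 0.02738 L, so [C2H5NH3+] = 0.001425/0.02738 = 0.05203 M.
Ka(C2H5NH3+) = Kw/Kb = 1.0e-14 / 6.4 x 10^-4 = 1.56e-11.
[H^+] = sqrt(Ka x [C2H5NH3+]) = sqrt(1.56e-11 x 0.05203) = 9.02e-7 M.
pH = -log(9.02e-7) = 6.04.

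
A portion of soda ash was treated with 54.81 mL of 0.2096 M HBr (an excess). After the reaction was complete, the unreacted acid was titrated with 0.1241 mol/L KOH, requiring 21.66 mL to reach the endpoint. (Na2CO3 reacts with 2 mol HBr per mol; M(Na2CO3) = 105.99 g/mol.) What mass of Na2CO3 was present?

Total n(HBr) added = 0.2096 x 0.05481 = 0.01149 mol.
n(KOH) used = 0.1241 x 0.02166 = 0.002688 mol, which equals the excess n(HBr).
So n(HBr) consumed by the sample = 0.01149 - 0.002688 = 0.008800 mol.
n(Na2CO3) = 0.008800 / 2 = 0.004400 mol.
mass = 0.004400 mol x 105.99 g/mol = 0.466 g.

0.466 g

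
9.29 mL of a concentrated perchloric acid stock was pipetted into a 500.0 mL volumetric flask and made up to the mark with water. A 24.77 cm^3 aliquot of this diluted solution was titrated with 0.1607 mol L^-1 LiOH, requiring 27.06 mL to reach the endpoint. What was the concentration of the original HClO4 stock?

n(LiOH) = 0.1607 x 0.02706 = 0.004349 mol.
n(HClO4) in the aliquot = 0.004349 mol.
[diluted HClO4] = 0.004349 / 0.02477 = 0.1756 M.
Dilution factor = 500.0/9.290 = 53.82, so [stock] = 0.1756 x 53.82 = 9.45 M.

9.45 M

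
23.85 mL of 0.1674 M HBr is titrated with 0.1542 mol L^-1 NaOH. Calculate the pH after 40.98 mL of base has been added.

n(acid) = 0.1674 x 0.02385 = 0.003992 mol; n(NaOH) added = 0.1542 x 0.04098 = 0.006319 mol.
Base is in excess by 0.006319 - 0.003992 = 0.002327 mol in a total volume of 0.06483 L.
[OH^-] = 0.002327/0.06483 = 0.03589 M, so pOH = 1.45 and pH = 14.00 - 1.45 = 12.55.

12.55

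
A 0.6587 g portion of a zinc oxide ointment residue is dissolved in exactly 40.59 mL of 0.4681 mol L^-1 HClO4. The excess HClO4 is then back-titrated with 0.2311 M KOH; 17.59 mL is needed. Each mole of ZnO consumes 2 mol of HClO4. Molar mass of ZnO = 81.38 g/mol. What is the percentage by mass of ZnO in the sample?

Total n(HClO4) added = 0.4681 x 0.04059 = 0.01900 mol.
n(KOH) used = 0.2311 x 0.01759 = 0.004065 mol, which equals the excess n(HClO4).
So n(HClO4) consumed by the sample = 0.01900 - 0.004065 = 0.01494 mol.
n(ZnO) = 0.01494 / 2 = 0.007468 mol.
mass ZnO = 0.007468 x 81.38 = 0.6077 g, so %ZnO = 0.6077/0.6587 x 100 = 92.3%.

92.3%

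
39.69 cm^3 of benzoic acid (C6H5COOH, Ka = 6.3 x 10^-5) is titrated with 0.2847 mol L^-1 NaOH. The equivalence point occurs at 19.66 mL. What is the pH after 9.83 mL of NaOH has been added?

4.20

9.83 mL is exactly half the equivalence volume (19.66/2), i.e. the half-equivalence point.
There, n(HA) = n(A^-), so pH = pKa = -log(6.3 x 10^-5) = 4.20.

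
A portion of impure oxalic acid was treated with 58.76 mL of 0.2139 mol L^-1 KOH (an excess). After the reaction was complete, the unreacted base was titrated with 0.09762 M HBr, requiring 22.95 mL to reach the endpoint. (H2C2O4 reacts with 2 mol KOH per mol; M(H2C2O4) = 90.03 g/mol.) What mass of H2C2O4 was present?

0.465 g

Total n(KOH) added = 0.2139 x 0.05876 = 0.01257 mol.
n(HBr) used = 0.09762 x 0.02295 = 0.002240 mol, which equals the excess n(KOH).
So n(KOH) consumed by the sample = 0.01257 - 0.002240 = 0.01033 mol.
n(H2C2O4) = 0.01033 / 2 = 0.005164 mol.
mass = 0.005164 mol x 90.03 g/mol = 0.465 g.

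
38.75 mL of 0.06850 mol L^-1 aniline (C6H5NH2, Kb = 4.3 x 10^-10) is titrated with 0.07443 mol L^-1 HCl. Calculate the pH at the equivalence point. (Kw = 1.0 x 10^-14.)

n(C6H5NH2) = 0.06850 x 0.03875 = 0.002654 mol; V(HCl) at equivalence = 0.002654/0.07443 = 0.03566 L.
At equivalence the base is fully converted to C6H5NH3+; total volume = 0.07441 L, so [C6H5NH3+] = 0.002654/0.07441 = 0.03567 M.
Ka(C6H5NH3+) = Kw/Kb = 1.0e-14 / 4.3 x 10^-10 = 2.33e-5.
[H^+] = sqrt(Ka x [C6H5NH3+]) = sqrt(2.33e-5 x 0.03567) = 0.000911 M.
pH = -log(0.000911) = 3.04.

3.04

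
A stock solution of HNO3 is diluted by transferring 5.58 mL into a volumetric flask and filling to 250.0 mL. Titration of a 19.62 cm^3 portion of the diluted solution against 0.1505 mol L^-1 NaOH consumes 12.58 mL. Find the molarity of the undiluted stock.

4.32 M

n(NaOH) = 0.1505 x 0.01258 = 0.001893 mol.
n(HNO3) in the aliquot = 0.001893 mol.
[diluted HNO3] = 0.001893 / 0.01962 = 0.09650 M.
Dilution factor = 250.0/5.580 = 44.80, so [stock] = 0.09650 x 44.80 = 4.32 M.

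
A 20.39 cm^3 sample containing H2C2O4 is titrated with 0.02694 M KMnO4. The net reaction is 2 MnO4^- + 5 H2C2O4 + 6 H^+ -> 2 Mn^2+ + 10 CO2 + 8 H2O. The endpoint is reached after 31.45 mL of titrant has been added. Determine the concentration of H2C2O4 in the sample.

0.104 M

n(KMnO4) = 0.02694 x 0.03145 = 0.0008473 mol.
From the balanced equation, 2 mol KMnO4 reacts with 5 mol H2C2O4, so n(H2C2O4) = 0.0008473 x 5/2 = 0.002118 mol.
[H2C2O4] = 0.002118 / 0.02039 L = 0.104 M.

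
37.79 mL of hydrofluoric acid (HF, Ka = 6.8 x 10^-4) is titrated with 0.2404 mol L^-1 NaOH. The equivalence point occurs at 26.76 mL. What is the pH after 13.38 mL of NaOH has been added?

3.17

13.38 mL is exactly half the equivalence volume (26.76/2), i.e. the half-equivalence point.
There, n(HA) = n(A^-), so pH = pKa = -log(6.8 x 10^-4) = 3.17.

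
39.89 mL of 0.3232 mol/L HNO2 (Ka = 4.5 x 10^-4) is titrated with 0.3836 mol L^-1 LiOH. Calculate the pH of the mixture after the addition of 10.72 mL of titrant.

Initial n(HNO2) = 0.3232 x 0.03989 = 0.01289 mol.
n(LiOH) added = 0.3836 x 0.01072 = 0.004112 mol, converting that many moles of HNO2 to NO2-.
Remaining n(HNO2) = 0.008780 mol; n(NO2-) = 0.004112 mol.
By Henderson-Hasselbalch, pH = pKa + log([A^-]/[HA]) = 3.35 + log(0.004112/0.008780) = 3.35 + (-0.33) = 3.02.

3.02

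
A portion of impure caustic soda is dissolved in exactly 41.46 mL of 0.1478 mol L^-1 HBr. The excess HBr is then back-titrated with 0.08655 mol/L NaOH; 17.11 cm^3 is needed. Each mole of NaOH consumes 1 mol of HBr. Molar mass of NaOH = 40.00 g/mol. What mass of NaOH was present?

0.186 g

Total n(HBr) added = 0.1478 x 0.04146 = 0.006128 mol.
n(NaOH) used = 0.08655 x 0.01711 = 0.001481 mol, which equals the excess n(HBr).
So n(HBr) consumed by the sample = 0.006128 - 0.001481 = 0.004647 mol.
n(NaOH) = 0.004647 / 1 = 0.004647 mol.
mass = 0.004647 mol x 40.00 g/mol = 0.186 g.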